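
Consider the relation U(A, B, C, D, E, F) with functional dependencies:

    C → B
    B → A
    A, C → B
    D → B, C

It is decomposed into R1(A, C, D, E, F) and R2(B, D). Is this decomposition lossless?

Yes

Common attributes: R1 ∩ R2 = {D}.
Closure of {D}: D → B, C applies, adding B, C; B → A applies, adding A. So (D)⁺ = {A, B, C, D}.
This closure contains every attribute of R2, so R1 ∩ R2 → R2. The join is lossless.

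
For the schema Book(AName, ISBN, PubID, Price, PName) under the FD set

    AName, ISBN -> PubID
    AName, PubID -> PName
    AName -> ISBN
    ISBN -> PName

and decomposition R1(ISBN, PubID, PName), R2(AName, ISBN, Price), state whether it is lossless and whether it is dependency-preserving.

lossy and not dependency-preserving

Lossless test: (ISBN)⁺ = {ISBN, PName}, which is a superkey of neither fragment — lossy.
Dependency preservation: the restricted closure of {AName, ISBN} across the fragments never reaches {PubID}, so AName, ISBN → PubID cannot be enforced without a join — not preserved.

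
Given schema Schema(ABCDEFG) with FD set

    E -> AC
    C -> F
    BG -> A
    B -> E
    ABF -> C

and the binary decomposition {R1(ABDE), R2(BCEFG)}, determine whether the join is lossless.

Common attributes: R1 ∩ R2 = {BE}.
Closure of {BE}: E → AC applies, adding AC; C → F applies, adding F. So (BE)⁺ = {ABCEF}.
The closure contains neither all of R1 = {ABDE} nor all of R2 = {BCEFG}, so the common attributes are not a superkey of either fragment. The join is lossy.

No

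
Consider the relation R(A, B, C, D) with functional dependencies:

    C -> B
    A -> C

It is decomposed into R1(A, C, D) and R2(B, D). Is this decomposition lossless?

Common attributes: R1 ∩ R2 = {D}.
No dependency enlarges {D}, so (D)⁺ = {D}.
The closure contains neither all of R1 = {A, C, D} nor all of R2 = {B, D}, so the common attributes are not a superkey of either fragment. The join is lossy.

No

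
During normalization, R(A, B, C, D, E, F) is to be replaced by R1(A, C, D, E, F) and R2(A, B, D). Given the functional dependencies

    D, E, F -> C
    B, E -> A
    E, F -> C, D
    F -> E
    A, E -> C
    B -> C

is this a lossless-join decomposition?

Common attributes: R1 ∩ R2 = {A, D}.
No dependency enlarges {A, D}, so (A, D)⁺ = {A, D}.
The closure contains neither all of R1 = {A, C, D, E, F} nor all of R2 = {A, B, D}, so the common attributes are not a superkey of either fragment. The join is lossy.

No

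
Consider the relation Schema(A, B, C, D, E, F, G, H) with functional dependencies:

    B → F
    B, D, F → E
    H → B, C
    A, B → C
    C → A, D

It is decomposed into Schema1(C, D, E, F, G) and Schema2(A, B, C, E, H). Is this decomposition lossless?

No

Common attributes: Schema1 ∩ Schema2 = {C, E}.
Closure of {C, E}: C → A, D applies, adding A, D. So (C, E)⁺ = {A, C, D, E}.
The closure contains neither all of Schema1 = {C, D, E, F, G} nor all of Schema2 = {A, B, C, E, H}, so the common attributes are not a superkey of either fragment. The join is lossy.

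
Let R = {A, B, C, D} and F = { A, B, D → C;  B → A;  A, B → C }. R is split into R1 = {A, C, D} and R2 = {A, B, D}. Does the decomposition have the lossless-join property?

Common attributes: R1 ∩ R2 = {A, D}.
No dependency enlarges {A, D}, so (A, D)⁺ = {A, D}.
The closure contains neither all of R1 = {A, C, D} nor all of R2 = {A, B, D}, so the common attributes are not a superkey of either fragment. The join is lossy.

No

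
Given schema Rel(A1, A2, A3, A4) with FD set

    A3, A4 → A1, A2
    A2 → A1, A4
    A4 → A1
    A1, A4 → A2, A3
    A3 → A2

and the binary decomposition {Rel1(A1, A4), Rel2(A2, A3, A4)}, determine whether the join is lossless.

Common attributes: Rel1 ∩ Rel2 = {A4}.
Closure of {A4}: A4 → A1 applies, adding A1; A1, A4 → A2, A3 applies, adding A2, A3. So (A4)⁺ = {A1, A2, A3, A4}.
This closure contains every attribute of Rel1, so Rel1 ∩ Rel2 → Rel1. The join is lossless.

Yes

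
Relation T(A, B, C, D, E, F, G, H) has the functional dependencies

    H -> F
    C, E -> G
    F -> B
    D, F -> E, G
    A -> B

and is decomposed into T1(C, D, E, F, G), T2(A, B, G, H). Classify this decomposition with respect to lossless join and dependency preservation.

Lossless test: (G)⁺ = {G}, which is a superkey of neither fragment — lossy.
Dependency preservation: the restricted closure of {H} across the fragments never reaches {F}, so H → F cannot be enforced without a join — not preserved.

lossy and not dependency-preserving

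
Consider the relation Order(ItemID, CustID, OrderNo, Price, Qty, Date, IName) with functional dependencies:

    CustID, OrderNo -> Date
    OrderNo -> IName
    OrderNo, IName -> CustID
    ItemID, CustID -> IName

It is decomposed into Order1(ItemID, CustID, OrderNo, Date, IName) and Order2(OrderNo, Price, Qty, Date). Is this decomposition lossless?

No

Common attributes: Order1 ∩ Order2 = {OrderNo, Date}.
Closure of {OrderNo, Date}: OrderNo → IName applies, adding IName; OrderNo, IName → CustID applies, adding CustID. So (OrderNo, Date)⁺ = {CustID, OrderNo, Date, IName}.
The closure contains neither all of Order1 = {ItemID, CustID, OrderNo, Date, IName} nor all of Order2 = {OrderNo, Price, Qty, Date}, so the common attributes are not a superkey of either fragment. The join is lossy.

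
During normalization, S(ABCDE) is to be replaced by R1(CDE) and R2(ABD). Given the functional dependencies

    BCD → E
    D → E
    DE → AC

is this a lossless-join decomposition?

Common attributes: R1 ∩ R2 = {D}.
Closure of {D}: D → E applies, adding E; DE → AC applies, adding AC. So (D)⁺ = {ACDE}.
This closure contains every attribute of R1, so R1 ∩ R2 → R1. The join is lossless.

Yes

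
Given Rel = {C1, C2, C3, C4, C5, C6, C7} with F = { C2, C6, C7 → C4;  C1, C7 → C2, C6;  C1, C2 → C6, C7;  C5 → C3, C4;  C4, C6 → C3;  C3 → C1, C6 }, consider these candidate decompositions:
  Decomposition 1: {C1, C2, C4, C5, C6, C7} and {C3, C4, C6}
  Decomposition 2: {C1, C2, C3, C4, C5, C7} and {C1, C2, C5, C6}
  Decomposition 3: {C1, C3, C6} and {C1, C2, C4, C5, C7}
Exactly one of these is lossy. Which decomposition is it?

Decomposition 1: common = {C4, C6}, closure = {C1, C3, C4, C6} → lossless.
Decomposition 2: common = {C1, C2, C5}, closure = {C1, C2, C3, C4, C5, C6, C7} → lossless.
Decomposition 3: common = {C1}, closure = {C1} → lossy.

Decomposition 3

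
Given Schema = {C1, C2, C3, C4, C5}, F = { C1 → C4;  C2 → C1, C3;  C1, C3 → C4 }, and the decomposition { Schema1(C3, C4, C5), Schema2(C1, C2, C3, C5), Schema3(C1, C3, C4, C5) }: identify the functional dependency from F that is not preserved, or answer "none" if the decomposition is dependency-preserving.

none

C1 → C4 lies within Schema3.
C2 → C1, C3 lies within Schema2.
C1, C3 → C4 lies within Schema3.
Every dependency is enforceable on the fragments, so the decomposition is dependency-preserving.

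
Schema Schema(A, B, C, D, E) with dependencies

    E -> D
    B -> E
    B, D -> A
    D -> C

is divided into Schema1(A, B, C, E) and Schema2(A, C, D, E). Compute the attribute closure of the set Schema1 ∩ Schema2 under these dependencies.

A, C, D, E

Schema1 ∩ Schema2 = {A, C, E}.
E → D applies, adding D
Closure: {A, C, D, E}.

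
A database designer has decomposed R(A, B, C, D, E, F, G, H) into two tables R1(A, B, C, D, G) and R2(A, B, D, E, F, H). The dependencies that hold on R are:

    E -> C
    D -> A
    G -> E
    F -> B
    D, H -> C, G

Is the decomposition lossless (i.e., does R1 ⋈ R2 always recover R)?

No

Common attributes: R1 ∩ R2 = {A, B, D}.
No dependency enlarges {A, B, D}, so (A, B, D)⁺ = {A, B, D}.
The closure contains neither all of R1 = {A, B, C, D, G} nor all of R2 = {A, B, D, E, F, H}, so the common attributes are not a superkey of either fragment. The join is lossy.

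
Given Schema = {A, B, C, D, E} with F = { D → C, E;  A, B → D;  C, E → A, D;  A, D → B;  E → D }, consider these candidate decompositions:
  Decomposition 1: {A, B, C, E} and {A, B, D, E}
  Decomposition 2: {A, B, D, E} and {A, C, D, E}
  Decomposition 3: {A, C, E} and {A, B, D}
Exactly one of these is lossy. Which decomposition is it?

Decomposition 3

Decomposition 1: common = {A, B, E}, closure = {A, B, C, D, E} → lossless.
Decomposition 2: common = {A, D, E}, closure = {A, B, C, D, E} → lossless.
Decomposition 3: common = {A}, closure = {A} → lossy.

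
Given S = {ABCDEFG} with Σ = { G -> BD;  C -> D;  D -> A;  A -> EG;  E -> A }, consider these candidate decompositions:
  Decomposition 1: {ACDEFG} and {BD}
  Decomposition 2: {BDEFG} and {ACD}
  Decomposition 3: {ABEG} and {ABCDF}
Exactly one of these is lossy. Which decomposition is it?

Decomposition 2

Decomposition 1: common = {D}, closure = {ABDEG} → lossless.
Decomposition 2: common = {D}, closure = {ABDEG} → lossy.
Decomposition 3: common = {AB}, closure = {ABDEG} → lossless.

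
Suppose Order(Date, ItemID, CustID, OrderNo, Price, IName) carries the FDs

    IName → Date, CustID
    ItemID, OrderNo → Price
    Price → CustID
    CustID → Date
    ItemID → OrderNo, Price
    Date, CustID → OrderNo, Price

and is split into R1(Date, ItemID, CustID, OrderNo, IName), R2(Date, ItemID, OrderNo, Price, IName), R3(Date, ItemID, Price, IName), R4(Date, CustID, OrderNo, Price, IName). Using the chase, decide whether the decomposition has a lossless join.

Chase test. Columns are Date, ItemID, CustID, OrderNo, Price, IName; row i has aⱼ where attribute j ∈ Ri, else bᵢⱼ.
Initial tableau (one row per fragment):
  row 1: a1 a2 a3 a4 b15 a6
  row 2: a1 a2 b23 a4 a5 a6
  row 3: a1 a2 b33 b34 a5 a6
  row 4: a1 b42 a3 a4 a5 a6
Rows 1 and 2 agree on IName; apply IName→Date, CustID and equate their Date, CustID entries.
Rows 1 and 3 agree on IName; apply IName→Date, CustID and equate their Date, CustID entries.
Rows 1 and 2 agree on ItemID, OrderNo; apply ItemID, OrderNo→Price and equate their Price entries.
Rows 1 and 3 agree on ItemID; apply ItemID→OrderNo, Price and equate their OrderNo, Price entries.
Row 1 is now all distinguished symbols — the join is lossless.

Yes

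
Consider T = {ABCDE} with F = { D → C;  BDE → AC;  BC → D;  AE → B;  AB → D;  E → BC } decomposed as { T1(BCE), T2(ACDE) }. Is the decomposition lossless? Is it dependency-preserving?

lossless but not dependency-preserving

Lossless test: (CE)⁺ = {ABCDE}, which contains all of one fragment — lossless.
Dependency preservation: the restricted closure of {BC} across the fragments never reaches {D}, so BC → D cannot be enforced without a join — not preserved.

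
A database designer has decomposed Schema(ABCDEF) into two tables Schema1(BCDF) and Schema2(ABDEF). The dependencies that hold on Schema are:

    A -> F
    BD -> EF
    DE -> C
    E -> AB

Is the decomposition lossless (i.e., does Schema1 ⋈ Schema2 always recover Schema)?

Yes

Common attributes: Schema1 ∩ Schema2 = {BDF}.
Closure of {BDF}: BD → EF applies, adding E; DE → C applies, adding C; E → AB applies, adding A. So (BDF)⁺ = {ABCDEF}.
This closure contains every attribute of Schema1, so Schema1 ∩ Schema2 → Schema1. The join is lossless.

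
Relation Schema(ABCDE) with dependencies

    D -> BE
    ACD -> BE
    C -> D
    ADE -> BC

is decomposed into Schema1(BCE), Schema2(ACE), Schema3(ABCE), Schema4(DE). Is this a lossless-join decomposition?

No

Chase test. Columns are ABCDE; row i has aⱼ where attribute j ∈ Schemai, else bᵢⱼ.
Initial tableau (one row per fragment):
  row 1: b11 a2 a3 b14 a5
  row 2: a1 b22 a3 b24 a5
  row 3: a1 a2 a3 b34 a5
  row 4: b41 b42 b43 a4 a5
Rows 1 and 2 agree on C; apply C→D and equate their D entries.
Rows 1 and 3 agree on C; apply C→D and equate their D entries.
Rows 2 and 3 agree on ADE; apply ADE→BC and equate their BC entries.
No row becomes fully distinguished — the join is lossy.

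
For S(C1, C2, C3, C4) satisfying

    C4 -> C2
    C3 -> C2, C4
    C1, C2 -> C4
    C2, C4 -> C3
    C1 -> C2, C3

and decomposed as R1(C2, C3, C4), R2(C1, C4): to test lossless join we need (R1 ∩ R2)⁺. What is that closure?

R1 ∩ R2 = {C4}.
C4 → C2 applies, adding C2
C2, C4 → C3 applies, adding C3
Closure: {C2, C3, C4}.

C2, C3, C4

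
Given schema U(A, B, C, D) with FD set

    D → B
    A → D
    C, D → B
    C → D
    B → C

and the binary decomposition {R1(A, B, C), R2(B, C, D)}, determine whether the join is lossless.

Common attributes: R1 ∩ R2 = {B, C}.
Closure of {B, C}: C → D applies, adding D. So (B, C)⁺ = {B, C, D}.
This closure contains every attribute of R2, so R1 ∩ R2 → R2. The join is lossless.

Yes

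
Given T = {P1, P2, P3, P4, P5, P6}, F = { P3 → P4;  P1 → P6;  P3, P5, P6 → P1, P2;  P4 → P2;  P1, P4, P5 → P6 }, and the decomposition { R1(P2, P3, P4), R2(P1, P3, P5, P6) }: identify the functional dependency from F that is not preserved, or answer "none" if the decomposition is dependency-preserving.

P3 → P4 lies within R1.
P1 → P6 lies within R2.
P3, P5, P6 → P1, P2: restricted closure across fragments reaches P1, P2.
P4 → P2 lies within R1.
P1, P4, P5 → P6: restricted closure across fragments reaches P6.
Every dependency is enforceable on the fragments, so the decomposition is dependency-preserving.

none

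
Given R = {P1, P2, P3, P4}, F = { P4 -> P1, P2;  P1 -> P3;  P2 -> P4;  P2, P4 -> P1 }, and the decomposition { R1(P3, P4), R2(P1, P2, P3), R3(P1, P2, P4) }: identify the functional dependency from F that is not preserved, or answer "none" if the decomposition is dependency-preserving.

none

P4 → P1, P2 lies within R3.
P1 → P3 lies within R2.
P2 → P4 lies within R3.
P2, P4 → P1 lies within R3.
Every dependency is enforceable on the fragments, so the decomposition is dependency-preserving.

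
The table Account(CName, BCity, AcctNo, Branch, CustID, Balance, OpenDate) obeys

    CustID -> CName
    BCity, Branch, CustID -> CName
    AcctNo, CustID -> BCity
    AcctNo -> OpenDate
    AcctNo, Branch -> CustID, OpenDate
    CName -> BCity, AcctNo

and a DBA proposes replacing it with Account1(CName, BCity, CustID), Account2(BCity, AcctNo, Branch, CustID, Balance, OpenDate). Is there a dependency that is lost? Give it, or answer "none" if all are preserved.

CName -> BCity, AcctNo

Check CName → BCity, AcctNo: no single fragment contains all of {CName, BCity, AcctNo}, and the restricted closure of {CName} across the fragments never reaches {BCity, AcctNo}.
CustID → CName is preserved.
BCity, Branch, CustID → CName is preserved.
AcctNo, CustID → BCity is preserved.
AcctNo → OpenDate is preserved.
AcctNo, Branch → CustID, OpenDate is preserved.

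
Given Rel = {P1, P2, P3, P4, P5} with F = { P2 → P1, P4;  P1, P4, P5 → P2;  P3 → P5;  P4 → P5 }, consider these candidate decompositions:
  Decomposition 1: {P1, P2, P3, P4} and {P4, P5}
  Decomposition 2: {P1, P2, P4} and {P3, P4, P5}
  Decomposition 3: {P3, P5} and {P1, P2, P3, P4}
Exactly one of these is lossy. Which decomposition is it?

Decomposition 2

Decomposition 1: common = {P4}, closure = {P4, P5} → lossless.
Decomposition 2: common = {P4}, closure = {P4, P5} → lossy.
Decomposition 3: common = {P3}, closure = {P3, P5} → lossless.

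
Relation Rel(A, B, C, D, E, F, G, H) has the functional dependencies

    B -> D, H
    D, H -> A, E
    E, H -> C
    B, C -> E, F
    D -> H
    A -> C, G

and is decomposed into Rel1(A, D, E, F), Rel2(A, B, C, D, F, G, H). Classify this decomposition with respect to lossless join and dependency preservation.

lossless but not dependency-preserving

Lossless test: (A, D, F)⁺ = {A, C, D, E, F, G, H}, which contains all of one fragment — lossless.
Dependency preservation: the restricted closure of {E, H} across the fragments never reaches {C}, so E, H → C cannot be enforced without a join — not preserved.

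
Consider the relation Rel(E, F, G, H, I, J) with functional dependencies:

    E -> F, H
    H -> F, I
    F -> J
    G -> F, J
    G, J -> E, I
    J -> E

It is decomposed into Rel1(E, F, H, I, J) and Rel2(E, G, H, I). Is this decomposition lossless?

Common attributes: Rel1 ∩ Rel2 = {E, H, I}.
Closure of {E, H, I}: E → F, H applies, adding F; F → J applies, adding J. So (E, H, I)⁺ = {E, F, H, I, J}.
This closure contains every attribute of Rel1, so Rel1 ∩ Rel2 → Rel1. The join is lossless.

Yes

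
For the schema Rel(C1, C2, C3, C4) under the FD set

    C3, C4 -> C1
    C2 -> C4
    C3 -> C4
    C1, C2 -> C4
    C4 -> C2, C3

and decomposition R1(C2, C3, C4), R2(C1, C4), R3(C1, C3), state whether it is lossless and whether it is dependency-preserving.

lossless and dependency-preserving

Lossless test (chase): Rows 1 and 3 agree on C3; apply C3→C4 and equate their C4 entries. Rows 1 and 2 agree on C4; apply C4→C2, C3 and equate their C2, C3 entries. Rows 1 and 3 agree on C4; apply C4→C2, C3 and equate their C2, C3 entries. Rows 1 and 2 agree on C3, C4; apply C3, C4→C1 and equate their C1 entries. Row 1 is now all distinguished symbols — the join is lossless.
Dependency preservation: C3, C4 → C1; C1, C2 → C4 are not contained in any single fragment, but the restricted closure of each left-hand side across the fragments still reaches the right-hand side; the remaining FDs each lie inside some fragment. All dependencies are preserved.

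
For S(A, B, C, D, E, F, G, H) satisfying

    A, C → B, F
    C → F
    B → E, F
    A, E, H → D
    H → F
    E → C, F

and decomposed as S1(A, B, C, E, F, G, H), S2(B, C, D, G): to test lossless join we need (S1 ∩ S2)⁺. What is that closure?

S1 ∩ S2 = {B, C, G}.
C → F applies, adding F
B → E, F applies, adding E
Closure: {B, C, E, F, G}.

B, C, E, F, G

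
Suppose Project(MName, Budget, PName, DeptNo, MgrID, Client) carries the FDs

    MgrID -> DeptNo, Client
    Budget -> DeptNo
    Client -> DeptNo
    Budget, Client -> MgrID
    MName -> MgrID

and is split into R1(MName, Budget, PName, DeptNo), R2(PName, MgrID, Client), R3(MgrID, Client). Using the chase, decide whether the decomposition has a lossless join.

No

Chase test. Columns are MName, Budget, PName, DeptNo, MgrID, Client; row i has aⱼ where attribute j ∈ Ri, else bᵢⱼ.
Initial tableau (one row per fragment):
  row 1: a1 a2 a3 a4 b15 b16
  row 2: b21 b22 a3 b24 a5 a6
  row 3: b31 b32 b33 b34 a5 a6
Rows 2 and 3 agree on MgrID; apply MgrID→DeptNo, Client and equate their DeptNo, Client entries.
No row becomes fully distinguished — the join is lossy.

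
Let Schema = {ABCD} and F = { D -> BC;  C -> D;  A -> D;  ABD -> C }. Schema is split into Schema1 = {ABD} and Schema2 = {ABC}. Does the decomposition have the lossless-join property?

Common attributes: Schema1 ∩ Schema2 = {AB}.
Closure of {AB}: A → D applies, adding D; ABD → C applies, adding C. So (AB)⁺ = {ABCD}.
This closure contains every attribute of Schema1, so Schema1 ∩ Schema2 → Schema1. The join is lossless.

Yes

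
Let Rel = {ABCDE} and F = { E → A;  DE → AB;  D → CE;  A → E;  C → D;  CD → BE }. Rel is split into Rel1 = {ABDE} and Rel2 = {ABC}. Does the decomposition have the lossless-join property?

Common attributes: Rel1 ∩ Rel2 = {AB}.
Closure of {AB}: A → E applies, adding E. So (AB)⁺ = {ABE}.
The closure contains neither all of Rel1 = {ABDE} nor all of Rel2 = {ABC}, so the common attributes are not a superkey of either fragment. The join is lossy.

No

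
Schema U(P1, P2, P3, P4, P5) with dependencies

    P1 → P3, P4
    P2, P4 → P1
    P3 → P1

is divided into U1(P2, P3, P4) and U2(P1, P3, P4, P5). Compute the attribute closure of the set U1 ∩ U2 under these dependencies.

P1, P3, P4

U1 ∩ U2 = {P3, P4}.
P3 → P1 applies, adding P1
Closure: {P1, P3, P4}.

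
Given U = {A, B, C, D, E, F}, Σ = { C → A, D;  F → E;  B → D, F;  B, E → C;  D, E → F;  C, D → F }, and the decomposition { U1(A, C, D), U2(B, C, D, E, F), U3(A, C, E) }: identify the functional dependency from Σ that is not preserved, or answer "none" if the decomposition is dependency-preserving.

none

C → A, D lies within U1.
F → E lies within U2.
B → D, F lies within U2.
B, E → C lies within U2.
D, E → F lies within U2.
C, D → F lies within U2.
Every dependency is enforceable on the fragments, so the decomposition is dependency-preserving.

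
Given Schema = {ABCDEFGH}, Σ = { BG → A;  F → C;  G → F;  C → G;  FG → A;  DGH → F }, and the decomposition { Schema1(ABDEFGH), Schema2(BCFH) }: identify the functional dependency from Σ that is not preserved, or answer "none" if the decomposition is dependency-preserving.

none

BG → A lies within Schema1.
F → C lies within Schema2.
G → F lies within Schema1.
C → G: restricted closure across fragments reaches G.
FG → A lies within Schema1.
DGH → F lies within Schema1.
Every dependency is enforceable on the fragments, so the decomposition is dependency-preserving.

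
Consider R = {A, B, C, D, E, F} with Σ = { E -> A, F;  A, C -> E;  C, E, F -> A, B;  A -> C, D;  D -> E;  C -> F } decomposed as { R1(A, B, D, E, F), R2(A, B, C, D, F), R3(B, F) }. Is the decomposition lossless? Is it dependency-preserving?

Lossless test (chase): Rows 1 and 2 agree on A; apply A→C, D and equate their C, D entries. Rows 1 and 2 agree on D; apply D→E and equate their E entries. Row 1 is now all distinguished symbols — the join is lossless.
Dependency preservation: A, C → E; C, E, F → A, B are not contained in any single fragment, but the restricted closure of each left-hand side across the fragments still reaches the right-hand side; the remaining FDs each lie inside some fragment. All dependencies are preserved.

lossless and dependency-preserving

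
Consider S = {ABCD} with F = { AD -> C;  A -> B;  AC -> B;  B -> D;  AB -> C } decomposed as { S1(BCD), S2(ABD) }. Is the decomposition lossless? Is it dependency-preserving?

lossy and not dependency-preserving

Lossless test: (BD)⁺ = {BD}, which is a superkey of neither fragment — lossy.
Dependency preservation: the restricted closure of {AD} across the fragments never reaches {C}, so AD → C cannot be enforced without a join — not preserved.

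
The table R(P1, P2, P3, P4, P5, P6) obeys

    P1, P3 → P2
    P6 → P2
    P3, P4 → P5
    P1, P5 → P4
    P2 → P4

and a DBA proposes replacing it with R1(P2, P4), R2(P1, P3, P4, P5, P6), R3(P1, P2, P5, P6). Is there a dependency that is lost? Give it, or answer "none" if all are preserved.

Check P1, P3 → P2: no single fragment contains all of {P1, P2, P3}, and the restricted closure of {P1, P3} across the fragments never reaches {P2}.
P6 → P2 is preserved.
P3, P4 → P5 is preserved.
P1, P5 → P4 is preserved.
P2 → P4 is preserved.

P1, P3 → P2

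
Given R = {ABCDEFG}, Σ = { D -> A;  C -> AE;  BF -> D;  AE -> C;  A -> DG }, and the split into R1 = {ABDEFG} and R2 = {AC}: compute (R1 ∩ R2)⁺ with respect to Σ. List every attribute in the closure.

R1 ∩ R2 = {A}.
A → DG applies, adding DG
Closure: {ADG}.

ADG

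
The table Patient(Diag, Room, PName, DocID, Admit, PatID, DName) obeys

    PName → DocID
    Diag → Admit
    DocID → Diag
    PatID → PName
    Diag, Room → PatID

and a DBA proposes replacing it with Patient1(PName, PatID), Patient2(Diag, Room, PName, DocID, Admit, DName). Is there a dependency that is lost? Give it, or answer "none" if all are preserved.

Check Diag, Room → PatID: no single fragment contains all of {Diag, Room, PatID}, and the restricted closure of {Diag, Room} across the fragments never reaches {PatID}.
PName → DocID is preserved.
Diag → Admit is preserved.
DocID → Diag is preserved.
PatID → PName is preserved.

Diag, Room → PatID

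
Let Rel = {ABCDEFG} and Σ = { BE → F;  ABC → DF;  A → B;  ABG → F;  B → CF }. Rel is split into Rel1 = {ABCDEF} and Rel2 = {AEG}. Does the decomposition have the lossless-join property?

Common attributes: Rel1 ∩ Rel2 = {AE}.
Closure of {AE}: A → B applies, adding B; B → CF applies, adding CF; ABC → DF applies, adding D. So (AE)⁺ = {ABCDEF}.
This closure contains every attribute of Rel1, so Rel1 ∩ Rel2 → Rel1. The join is lossless.

Yes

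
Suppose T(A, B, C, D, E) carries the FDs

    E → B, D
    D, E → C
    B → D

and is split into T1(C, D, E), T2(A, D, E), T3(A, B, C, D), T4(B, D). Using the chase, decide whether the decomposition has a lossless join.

Chase test. Columns are A, B, C, D, E; row i has aⱼ where attribute j ∈ Ti, else bᵢⱼ.
Initial tableau (one row per fragment):
  row 1: b11 b12 a3 a4 a5
  row 2: a1 b22 b23 a4 a5
  row 3: a1 a2 a3 a4 b35
  row 4: b41 a2 b43 a4 b45
Rows 1 and 2 agree on E; apply E→B, D and equate their B, D entries.
Rows 1 and 2 agree on D, E; apply D, E→C and equate their C entries.
No row becomes fully distinguished — the join is lossy.

No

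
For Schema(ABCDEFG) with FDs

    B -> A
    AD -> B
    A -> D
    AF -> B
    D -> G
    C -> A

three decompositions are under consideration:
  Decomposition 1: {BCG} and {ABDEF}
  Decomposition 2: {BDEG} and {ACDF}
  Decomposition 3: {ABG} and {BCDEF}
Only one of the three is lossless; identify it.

Decomposition 3

Decomposition 1: common = {B}, closure = {ABDG} → lossy.
Decomposition 2: common = {D}, closure = {DG} → lossy.
Decomposition 3: common = {B}, closure = {ABDG} → lossless.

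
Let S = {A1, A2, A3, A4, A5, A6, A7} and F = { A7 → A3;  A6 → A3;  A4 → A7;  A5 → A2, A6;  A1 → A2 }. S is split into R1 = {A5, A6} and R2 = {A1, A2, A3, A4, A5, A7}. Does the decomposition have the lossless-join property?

Yes

Common attributes: R1 ∩ R2 = {A5}.
Closure of {A5}: A5 → A2, A6 applies, adding A2, A6; A6 → A3 applies, adding A3. So (A5)⁺ = {A2, A3, A5, A6}.
This closure contains every attribute of R1, so R1 ∩ R2 → R1. The join is lossless.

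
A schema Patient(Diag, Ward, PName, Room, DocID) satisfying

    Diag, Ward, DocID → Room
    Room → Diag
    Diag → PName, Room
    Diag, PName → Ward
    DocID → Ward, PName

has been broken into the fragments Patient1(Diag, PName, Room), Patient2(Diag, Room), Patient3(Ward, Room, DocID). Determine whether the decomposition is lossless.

Yes

Chase test. Columns are Diag, Ward, PName, Room, DocID; row i has aⱼ where attribute j ∈ Patienti, else bᵢⱼ.
Initial tableau (one row per fragment):
  row 1: a1 b12 a3 a4 b15
  row 2: a1 b22 b23 a4 b25
  row 3: b31 a2 b33 a4 a5
Rows 1 and 3 agree on Room; apply Room→Diag and equate their Diag entries.
Rows 1 and 2 agree on Diag; apply Diag→PName, Room and equate their PName, Room entries.
Rows 1 and 3 agree on Diag; apply Diag→PName, Room and equate their PName, Room entries.
Rows 1 and 2 agree on Diag, PName; apply Diag, PName→Ward and equate their Ward entries.
Rows 1 and 3 agree on Diag, PName; apply Diag, PName→Ward and equate their Ward entries.
Row 3 is now all distinguished symbols — the join is lossless.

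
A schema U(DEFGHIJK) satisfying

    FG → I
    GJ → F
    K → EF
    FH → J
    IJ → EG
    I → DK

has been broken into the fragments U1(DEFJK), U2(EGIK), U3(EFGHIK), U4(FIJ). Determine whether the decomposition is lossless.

Chase test. Columns are DEFGHIJK; row i has aⱼ where attribute j ∈ Ui, else bᵢⱼ.
Initial tableau (one row per fragment):
  row 1: a1 a2 a3 b14 b15 b16 a7 a8
  row 2: b21 a2 b23 a4 b25 a6 b27 a8
  row 3: b31 a2 a3 a4 a5 a6 b37 a8
  row 4: b41 b42 a3 b44 b45 a6 a7 b48
Rows 1 and 2 agree on K; apply K→EF and equate their EF entries.
Rows 2 and 3 agree on I; apply I→DK and equate their DK entries.
Rows 2 and 4 agree on I; apply I→DK and equate their DK entries.
Rows 1 and 4 agree on K; apply K→EF and equate their EF entries.
No row becomes fully distinguished — the join is lossy.

No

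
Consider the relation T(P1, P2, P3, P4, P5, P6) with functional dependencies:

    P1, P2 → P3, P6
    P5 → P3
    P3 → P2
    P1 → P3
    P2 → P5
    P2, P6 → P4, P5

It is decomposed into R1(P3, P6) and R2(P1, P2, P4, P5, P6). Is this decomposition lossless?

Common attributes: R1 ∩ R2 = {P6}.
No dependency enlarges {P6}, so (P6)⁺ = {P6}.
The closure contains neither all of R1 = {P3, P6} nor all of R2 = {P1, P2, P4, P5, P6}, so the common attributes are not a superkey of either fragment. The join is lossy.

No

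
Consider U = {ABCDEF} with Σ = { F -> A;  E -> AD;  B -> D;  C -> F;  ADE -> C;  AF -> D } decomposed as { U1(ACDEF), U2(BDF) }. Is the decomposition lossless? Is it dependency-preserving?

Lossless test: (DF)⁺ = {ADF}, which is a superkey of neither fragment — lossy.
Dependency preservation: every FD's attributes lie within a single fragment, so each can be enforced locally — preserved.

lossy but dependency-preserving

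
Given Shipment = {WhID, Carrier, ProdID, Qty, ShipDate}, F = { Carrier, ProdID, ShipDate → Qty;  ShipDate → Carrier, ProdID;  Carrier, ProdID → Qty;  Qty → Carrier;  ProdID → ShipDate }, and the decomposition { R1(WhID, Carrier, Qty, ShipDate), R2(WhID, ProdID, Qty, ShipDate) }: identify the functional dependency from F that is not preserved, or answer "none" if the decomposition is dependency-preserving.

Carrier, ProdID, ShipDate → Qty: restricted closure across fragments reaches Qty.
ShipDate → Carrier, ProdID: restricted closure across fragments reaches Carrier, ProdID.
Carrier, ProdID → Qty: restricted closure across fragments reaches Qty.
Qty → Carrier lies within R1.
ProdID → ShipDate lies within R2.
Every dependency is enforceable on the fragments, so the decomposition is dependency-preserving.

none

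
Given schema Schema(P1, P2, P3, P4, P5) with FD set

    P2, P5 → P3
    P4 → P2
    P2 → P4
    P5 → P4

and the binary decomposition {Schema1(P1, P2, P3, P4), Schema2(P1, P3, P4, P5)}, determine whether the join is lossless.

Common attributes: Schema1 ∩ Schema2 = {P1, P3, P4}.
Closure of {P1, P3, P4}: P4 → P2 applies, adding P2. So (P1, P3, P4)⁺ = {P1, P2, P3, P4}.
This closure contains every attribute of Schema1, so Schema1 ∩ Schema2 → Schema1. The join is lossless.

Yes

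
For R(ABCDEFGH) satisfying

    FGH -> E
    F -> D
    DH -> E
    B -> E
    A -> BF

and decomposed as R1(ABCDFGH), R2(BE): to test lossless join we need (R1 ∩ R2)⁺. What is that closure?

BE

R1 ∩ R2 = {B}.
B → E applies, adding E
Closure: {BE}.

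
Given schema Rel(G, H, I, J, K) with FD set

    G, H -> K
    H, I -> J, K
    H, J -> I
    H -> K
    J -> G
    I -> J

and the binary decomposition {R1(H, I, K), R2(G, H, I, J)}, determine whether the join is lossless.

Yes

Common attributes: R1 ∩ R2 = {H, I}.
Closure of {H, I}: H, I → J, K applies, adding J, K; J → G applies, adding G. So (H, I)⁺ = {G, H, I, J, K}.
This closure contains every attribute of R1, so R1 ∩ R2 → R1. The join is lossless.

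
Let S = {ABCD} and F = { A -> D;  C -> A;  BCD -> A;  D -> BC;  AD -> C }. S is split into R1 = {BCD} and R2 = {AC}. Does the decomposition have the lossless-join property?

Common attributes: R1 ∩ R2 = {C}.
Closure of {C}: C → A applies, adding A; A → D applies, adding D; D → BC applies, adding B. So (C)⁺ = {ABCD}.
This closure contains every attribute of R1, so R1 ∩ R2 → R1. The join is lossless.

Yes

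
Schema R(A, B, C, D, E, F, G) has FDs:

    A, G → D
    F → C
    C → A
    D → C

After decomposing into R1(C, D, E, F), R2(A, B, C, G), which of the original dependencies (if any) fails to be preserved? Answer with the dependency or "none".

A, G → D

Check A, G → D: no single fragment contains all of {A, D, G}, and the restricted closure of {A, G} across the fragments never reaches {D}.
F → C is preserved.
C → A is preserved.
D → C is preserved.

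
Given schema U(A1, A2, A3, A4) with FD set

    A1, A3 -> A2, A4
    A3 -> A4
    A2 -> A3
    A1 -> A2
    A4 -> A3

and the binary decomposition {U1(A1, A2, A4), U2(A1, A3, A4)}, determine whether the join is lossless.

Common attributes: U1 ∩ U2 = {A1, A4}.
Closure of {A1, A4}: A1 → A2 applies, adding A2; A4 → A3 applies, adding A3. So (A1, A4)⁺ = {A1, A2, A3, A4}.
This closure contains every attribute of U1, so U1 ∩ U2 → U1. The join is lossless.

Yes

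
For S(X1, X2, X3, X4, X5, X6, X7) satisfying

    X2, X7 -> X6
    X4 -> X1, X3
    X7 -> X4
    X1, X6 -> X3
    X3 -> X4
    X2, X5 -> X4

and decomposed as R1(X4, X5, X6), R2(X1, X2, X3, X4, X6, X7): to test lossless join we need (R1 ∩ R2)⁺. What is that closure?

X1, X3, X4, X6

R1 ∩ R2 = {X4, X6}.
X4 → X1, X3 applies, adding X1, X3
Closure: {X1, X3, X4, X6}.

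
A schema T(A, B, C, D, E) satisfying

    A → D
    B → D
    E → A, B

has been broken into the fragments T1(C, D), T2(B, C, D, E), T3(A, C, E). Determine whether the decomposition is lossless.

Chase test. Columns are A, B, C, D, E; row i has aⱼ where attribute j ∈ Ti, else bᵢⱼ.
Initial tableau (one row per fragment):
  row 1: b11 b12 a3 a4 b15
  row 2: b21 a2 a3 a4 a5
  row 3: a1 b32 a3 b34 a5
Rows 2 and 3 agree on E; apply E→A, B and equate their A, B entries.
Rows 2 and 3 agree on A; apply A→D and equate their D entries.
Row 2 is now all distinguished symbols — the join is lossless.

Yes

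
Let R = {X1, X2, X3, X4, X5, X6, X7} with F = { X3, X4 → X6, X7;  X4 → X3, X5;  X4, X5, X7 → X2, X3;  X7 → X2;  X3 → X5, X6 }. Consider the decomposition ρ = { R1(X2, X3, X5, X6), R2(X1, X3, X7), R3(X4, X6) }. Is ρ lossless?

Chase test. Columns are X1, X2, X3, X4, X5, X6, X7; row i has aⱼ where attribute j ∈ Ri, else bᵢⱼ.
Initial tableau (one row per fragment):
  row 1: b11 a2 a3 b14 a5 a6 b17
  row 2: a1 b22 a3 b24 b25 b26 a7
  row 3: b31 b32 b33 a4 b35 a6 b37
Rows 1 and 2 agree on X3; apply X3→X5, X6 and equate their X5, X6 entries.
No row becomes fully distinguished — the join is lossy.

No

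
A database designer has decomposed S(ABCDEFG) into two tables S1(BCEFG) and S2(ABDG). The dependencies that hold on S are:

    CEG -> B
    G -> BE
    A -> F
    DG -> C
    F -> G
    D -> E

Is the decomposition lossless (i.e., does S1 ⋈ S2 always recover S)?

Common attributes: S1 ∩ S2 = {BG}.
Closure of {BG}: G → BE applies, adding E. So (BG)⁺ = {BEG}.
The closure contains neither all of S1 = {BCEFG} nor all of S2 = {ABDG}, so the common attributes are not a superkey of either fragment. The join is lossy.

No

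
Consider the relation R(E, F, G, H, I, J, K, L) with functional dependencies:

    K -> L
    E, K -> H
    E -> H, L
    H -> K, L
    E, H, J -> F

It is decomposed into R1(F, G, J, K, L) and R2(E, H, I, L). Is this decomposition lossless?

No

Common attributes: R1 ∩ R2 = {L}.
No dependency enlarges {L}, so (L)⁺ = {L}.
The closure contains neither all of R1 = {F, G, J, K, L} nor all of R2 = {E, H, I, L}, so the common attributes are not a superkey of either fragment. The join is lossy.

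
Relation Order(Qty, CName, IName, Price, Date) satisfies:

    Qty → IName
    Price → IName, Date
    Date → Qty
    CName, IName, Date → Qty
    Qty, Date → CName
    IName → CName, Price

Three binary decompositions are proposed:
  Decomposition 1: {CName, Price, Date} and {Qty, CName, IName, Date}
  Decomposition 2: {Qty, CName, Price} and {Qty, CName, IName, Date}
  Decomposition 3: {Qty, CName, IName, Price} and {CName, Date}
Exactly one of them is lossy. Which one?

Decomposition 3

Decomposition 1: common = {CName, Date}, closure = {Qty, CName, IName, Price, Date} → lossless.
Decomposition 2: common = {Qty, CName}, closure = {Qty, CName, IName, Price, Date} → lossless.
Decomposition 3: common = {CName}, closure = {CName} → lossy.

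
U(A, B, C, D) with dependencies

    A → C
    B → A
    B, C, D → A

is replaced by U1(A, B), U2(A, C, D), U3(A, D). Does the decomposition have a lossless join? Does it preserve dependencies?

Lossless test (chase): Rows 1 and 2 agree on A; apply A→C and equate their C entries. Rows 1 and 3 agree on A; apply A→C and equate their C entries. No row becomes fully distinguished — the join is lossy.
Dependency preservation: B, C, D → A is not contained in any single fragment, but the restricted closure of its left-hand side across the fragments still reaches the right-hand side; the remaining FDs each lie inside some fragment. All dependencies are preserved.

lossy but dependency-preserving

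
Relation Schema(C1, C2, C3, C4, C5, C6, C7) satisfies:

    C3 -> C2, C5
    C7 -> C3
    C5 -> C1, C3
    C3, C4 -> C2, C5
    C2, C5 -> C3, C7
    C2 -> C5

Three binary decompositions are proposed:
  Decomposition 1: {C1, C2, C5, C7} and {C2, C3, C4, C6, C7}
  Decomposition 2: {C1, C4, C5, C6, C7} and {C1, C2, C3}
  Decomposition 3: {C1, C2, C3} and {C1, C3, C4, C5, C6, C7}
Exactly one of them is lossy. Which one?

Decomposition 1: common = {C2, C7}, closure = {C1, C2, C3, C5, C7} → lossless.
Decomposition 2: common = {C1}, closure = {C1} → lossy.
Decomposition 3: common = {C1, C3}, closure = {C1, C2, C3, C5, C7} → lossless.

Decomposition 2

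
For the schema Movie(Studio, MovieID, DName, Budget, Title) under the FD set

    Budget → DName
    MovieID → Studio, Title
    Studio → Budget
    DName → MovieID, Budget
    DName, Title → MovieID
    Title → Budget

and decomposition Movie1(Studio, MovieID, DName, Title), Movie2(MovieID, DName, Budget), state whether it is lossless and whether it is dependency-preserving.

lossless and dependency-preserving

Lossless test: (MovieID, DName)⁺ = {Studio, MovieID, DName, Budget, Title}, which contains all of one fragment — lossless.
Dependency preservation: Studio → Budget; Title → Budget are not contained in any single fragment, but the restricted closure of each left-hand side across the fragments still reaches the right-hand side; the remaining FDs each lie inside some fragment. All dependencies are preserved.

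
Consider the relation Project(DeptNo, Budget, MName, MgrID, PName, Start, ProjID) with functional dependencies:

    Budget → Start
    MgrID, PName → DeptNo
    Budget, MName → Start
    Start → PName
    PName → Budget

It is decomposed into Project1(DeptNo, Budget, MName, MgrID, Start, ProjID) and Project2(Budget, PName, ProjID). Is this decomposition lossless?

Yes

Common attributes: Project1 ∩ Project2 = {Budget, ProjID}.
Closure of {Budget, ProjID}: Budget → Start applies, adding Start; Start → PName applies, adding PName. So (Budget, ProjID)⁺ = {Budget, PName, Start, ProjID}.
This closure contains every attribute of Project2, so Project1 ∩ Project2 → Project2. The join is lossless.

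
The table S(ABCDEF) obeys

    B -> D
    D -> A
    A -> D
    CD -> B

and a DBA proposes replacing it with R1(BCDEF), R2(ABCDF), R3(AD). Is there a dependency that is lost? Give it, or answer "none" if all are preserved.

B → D lies within R1.
D → A lies within R2.
A → D lies within R2.
CD → B lies within R1.
Every dependency is enforceable on the fragments, so the decomposition is dependency-preserving.

none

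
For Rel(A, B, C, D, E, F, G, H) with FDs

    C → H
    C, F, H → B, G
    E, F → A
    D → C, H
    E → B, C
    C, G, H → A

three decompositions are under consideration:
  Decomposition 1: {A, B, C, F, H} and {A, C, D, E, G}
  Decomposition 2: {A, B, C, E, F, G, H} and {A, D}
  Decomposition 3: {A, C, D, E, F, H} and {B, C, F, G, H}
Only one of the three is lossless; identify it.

Decomposition 3

Decomposition 1: common = {A, C}, closure = {A, C, H} → lossy.
Decomposition 2: common = {A}, closure = {A} → lossy.
Decomposition 3: common = {C, F, H}, closure = {A, B, C, F, G, H} → lossless.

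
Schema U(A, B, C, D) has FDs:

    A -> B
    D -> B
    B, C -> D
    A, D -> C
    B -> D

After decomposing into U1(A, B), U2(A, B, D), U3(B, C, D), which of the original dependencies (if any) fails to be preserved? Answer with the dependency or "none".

A, D -> C

Check A, D → C: no single fragment contains all of {A, C, D}, and the restricted closure of {A, D} across the fragments never reaches {C}.
A → B is preserved.
D → B is preserved.
B, C → D is preserved.
B → D is preserved.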